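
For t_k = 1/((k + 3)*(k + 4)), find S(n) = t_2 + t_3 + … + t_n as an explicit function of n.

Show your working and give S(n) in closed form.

r(k) = (k + 3)/(k + 5) after simplifying.
A = k + 3, B = k + 5, C = 1.
Solve (k + 3)·f(k+1) − (k + 4)·f(k) = 1.
Bound: deg f ≤ 1.
Match coefficients ⇒ f(k) = k/3.
Certificate R = B(k−1)f/C = k*(k + 4)/3 gives s_k = k/(3*(k + 3)).
Verify: 1/(k**2 + 7*k + 12) matches t_k.
s_(n+1) = (n + 1)/(3*(n + 4)) and s_(2) = 2/15, so S(n) = (n - 1)/(5*(n + 4)).

S(n) = (n - 1)/(5*(n + 4))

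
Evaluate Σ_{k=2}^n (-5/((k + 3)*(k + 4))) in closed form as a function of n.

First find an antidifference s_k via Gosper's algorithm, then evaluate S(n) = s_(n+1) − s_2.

S(n) = (1 - n)/(n + 4)

The ratio is (k + 3)/(k + 5).
A = k + 3, B = k + 5, C = 1.
f must satisfy (k + 3)·f(k+1) − (k + 4)·f(k) = 1.
Degrees (1,1,0) ⇒ d ≤ 1.
Solving with deg f ≤ 1: f(k) = k/3.
Certificate R = B(k−1)f/C = k*(k + 4)/3 gives s_k = -5*k/(3*k + 9).
s_(k+1) − s_k = -5/(k**2 + 7*k + 12) = t_k.
Evaluate: s_(n+1) = 5*(-n - 1)/(3*(n + 4)); subtract s_(2) = -2/3 ⇒ S(n) = (1 - n)/(n + 4).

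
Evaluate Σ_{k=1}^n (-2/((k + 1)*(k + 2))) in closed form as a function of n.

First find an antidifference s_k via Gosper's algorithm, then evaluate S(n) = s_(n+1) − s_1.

S(n) = -n/(n + 2)

Compute t_(k+1)/t_k: get (k + 1)/(k + 3).
Factor: A=k + 1; B=k + 3; C=1.
Solve (k + 1)·f(k+1) − (k + 2)·f(k) = 1.
From deg A=1, deg B=1, deg C=0: d=1.
Match coefficients ⇒ f(k) = k.
So s_k = (B(k−1)f/C)·t_k = (k*(k + 2))·t_k = -2*k/(k + 1).
Δs = -2/(k**2 + 3*k + 2), as required.
s_(n+1) = 2*(-n - 1)/(n + 2) and s_(1) = -1, so S(n) = -n/(n + 2).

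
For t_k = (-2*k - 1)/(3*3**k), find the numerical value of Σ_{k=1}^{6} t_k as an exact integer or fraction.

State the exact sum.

Σ = -1450/2187

Compute t_(k+1)/t_k: get (2*k + 3)/(3*(2*k + 1)).
Factor: A=1/3; B=1; C=k + 1/2.
Set up (1/3)·f(k+1) − (1)·f(k) − (k + 1/2) = 0.
From deg A=0, deg B=0, deg C=1: d=1.
Coefficient equations give f(k) = -3*(k + 1)/2.
R(k) = B(k−1)·f(k)/C(k) = -3*(k + 1)/(2*k + 1); s_k = R·t_k = (k + 1)/3**k.
Verify: (-2*k - 1)/(3*3**k) matches t_k.
Telescoping: Σ = s_(7) − s_(1) = 8/2187 − (2/3) = -1450/2187.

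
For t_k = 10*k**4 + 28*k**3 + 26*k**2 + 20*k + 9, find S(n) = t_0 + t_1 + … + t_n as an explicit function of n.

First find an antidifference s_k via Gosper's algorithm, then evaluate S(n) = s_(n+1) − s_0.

S(n) = 2*n**5 + 12*n**4 + 26*n**3 + 30*n**2 + 23*n + 9

r(k) = (10*k**4 + 68*k**3 + 170*k**2 + 196*k + 93)/(10*k**4 + 28*k**3 + 26*k**2 + 20*k + 9) after simplifying.
Take A(k)=1, B(k)=1, C(k)=k**4 + 14*k**3/5 + 13*k**2/5 + 2*k + 9/10.
Set up (1)·f(k+1) − (1)·f(k) − (k**4 + 14*k**3/5 + 13*k**2/5 + 2*k + 9/10) = 0.
From deg A=0, deg B=0, deg C=4: d=5.
Coefficient equations give f(k) = k*(2*k**4 + 2*k**3 - 2*k**2 + 4*k + 3)/10.
Then R = B(k−1)f/C = k*(2*k**4 + 2*k**3 - 2*k**2 + 4*k + 3)/(10*k**4 + 28*k**3 + 26*k**2 + 20*k + 9), so s_k = R(k)·t_k = k*(2*k**4 + 2*k**3 - 2*k**2 + 4*k + 3).
Verify: 10*k**4 + 28*k**3 + 26*k**2 + 20*k + 9 matches t_k.
s_(n+1) = 2*n**5 + 12*n**4 + 26*n**3 + 30*n**2 + 23*n + 9 and s_(0) = 0, so S(n) = 2*n**5 + 12*n**4 + 26*n**3 + 30*n**2 + 23*n + 9.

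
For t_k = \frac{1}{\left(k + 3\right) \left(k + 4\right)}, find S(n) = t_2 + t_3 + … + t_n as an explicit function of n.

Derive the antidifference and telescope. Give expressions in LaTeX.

The ratio is (k + 3)/(k + 5).
Take A(k)=k + 3, B(k)=k + 5, C(k)=1.
Solve (k + 3)·f(k+1) − (k + 4)·f(k) = 1.
deg f ≤ 1 (via 1,1,0).
Match coefficients ⇒ f(k) = k/3.
So s_k = (B(k−1)f/C)·t_k = (k*(k + 4)/3)·t_k = k/(3*(k + 3)).
Check: Δs_k = 1/(k**2 + 7*k + 12). ✓
Evaluate: s_(n+1) = (n + 1)/(3*(n + 4)); subtract s_(2) = 2/15 ⇒ S(n) = (n - 1)/(5*(n + 4)).

S(n) = \frac{n - 1}{5 \left(n + 4\right)}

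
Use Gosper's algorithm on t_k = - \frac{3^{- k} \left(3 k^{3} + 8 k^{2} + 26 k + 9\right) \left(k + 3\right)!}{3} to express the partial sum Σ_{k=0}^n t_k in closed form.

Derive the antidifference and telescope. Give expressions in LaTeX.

r(k) = (3*k**4 + 29*k**3 + 119*k**2 + 250*k + 184)/(3*(3*k**3 + 8*k**2 + 26*k + 9)) after simplifying.
A = k/3 + 4/3, B = 1, C = k**3 + 8*k**2/3 + 26*k/3 + 3.
Need (k/3 + 4/3)·f(k+1) − (1)·f(k) = k**3 + 8*k**2/3 + 26*k/3 + 3.
deg f ≤ 2 (via 1,0,3).
Solve for f: f(k) = 3*k**2 - k + 1 (degree 2 ≤ 2).
So s_k = (B(k−1)f/C)·t_k = (3*(3*k**2 - k + 1)/(3*k**3 + 8*k**2 + 26*k + 9))·t_k = -(3*k**2 - k + 1)*factorial(k + 3)/3**k.
Δs = -(3*k**3 + 8*k**2 + 26*k + 9)*factorial(k + 3)/(3*3**k), as required.
s_(n+1) = -3**(-n - 1)*(3*n**2 + 5*n + 3)*factorial(n + 4) and s_(0) = -6, so S(n) = 6 - n**2*factorial(n + 4)/3**n - 5*n*factorial(n + 4)/(3*3**n) - factorial(n + 4)/3**n.

S(n) = 6 - 3^{- n} n^{2} \left(n + 4\right)! - \frac{5 \cdot 3^{- n} n \left(n + 4\right)!}{3} - 3^{- n} \left(n + 4\right)!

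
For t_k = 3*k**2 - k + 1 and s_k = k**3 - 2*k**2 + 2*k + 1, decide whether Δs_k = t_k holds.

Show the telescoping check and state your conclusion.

s_(k+1) = k**3 + k**2 + k + 2
s_(k+1) − s_k = 3*k**2 - k + 1
(s_(k+1) − s_k) − t_k = 0

Valid: the claim telescopes to t_k.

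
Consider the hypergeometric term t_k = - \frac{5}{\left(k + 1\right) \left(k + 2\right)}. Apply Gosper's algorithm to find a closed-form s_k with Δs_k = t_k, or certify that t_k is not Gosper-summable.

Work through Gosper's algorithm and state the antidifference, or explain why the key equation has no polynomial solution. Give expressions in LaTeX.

Step 1: r(k) = (k + 1)/(k + 3).
A = k + 1, B = k + 3, C = 1.
f must satisfy (k + 1)·f(k+1) − (k + 2)·f(k) = 1.
From deg A=1, deg B=1, deg C=0: d=1.
Solve for f: f(k) = k (degree 1 ≤ 1).
So s_k = (B(k−1)f/C)·t_k = (k*(k + 2))·t_k = -5*k/(k + 1).
Check: Δs_k = -5/(k**2 + 3*k + 2). ✓

s_k = - \frac{5 k}{k + 1}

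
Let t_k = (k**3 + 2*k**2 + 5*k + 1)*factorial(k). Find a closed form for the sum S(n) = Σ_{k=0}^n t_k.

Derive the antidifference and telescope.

S(n) = n**3*factorial(n) + 3*n**2*factorial(n) + 5*n*factorial(n) + 3*factorial(n) - 2

The ratio is (k**4 + 6*k**3 + 17*k**2 + 21*k + 9)/(k**3 + 2*k**2 + 5*k + 1).
A = k + 1, B = 1, C = k**3 + 2*k**2 + 5*k + 1.
Set up (k + 1)·f(k+1) − (1)·f(k) − (k**3 + 2*k**2 + 5*k + 1) = 0.
From deg A=1, deg B=0, deg C=3: d=2.
Coefficient equations give f(k) = k**2 + 2.
Then R = B(k−1)f/C = (k**2 + 2)/(k**3 + 2*k**2 + 5*k + 1), so s_k = R(k)·t_k = (k**2 + 2)*factorial(k).
Check: Δs_k = (k**3 + 2*k**2 + 5*k + 1)*factorial(k). ✓
Telescope: S(n) = s_(n+1) − s_(0) = (n**2 + 2*n + 3)*factorial(n + 1) − (2) = n**3*factorial(n) + 3*n**2*factorial(n) + 5*n*factorial(n) + 3*factorial(n) - 2.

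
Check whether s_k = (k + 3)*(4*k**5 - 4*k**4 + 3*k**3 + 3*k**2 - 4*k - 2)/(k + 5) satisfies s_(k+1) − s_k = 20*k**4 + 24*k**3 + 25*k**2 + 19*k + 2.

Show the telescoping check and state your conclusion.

s_(k+1) = k*(4*k**5 + 32*k**4 + 91*k**3 + 136*k**2 + 127*k + 60)/(k + 6)
s_(k+1) − s_k = (20*k**6 + 212*k**5 + 633*k**4 + 730*k**3 + 679*k**2 + 390*k + 36)/(k**2 + 11*k + 30)
(s_(k+1) − s_k) − t_k = 2*(-16*k**5 - 128*k**4 - 142*k**3 - 141*k**2 - 101*k - 12)/(k**2 + 11*k + 30)

Invalid: residual 2*(-16*k**5 - 128*k**4 - 142*k**3 - 141*k**2 - 101*k - 12)/(k**2 + 11*k + 30) ≠ 0.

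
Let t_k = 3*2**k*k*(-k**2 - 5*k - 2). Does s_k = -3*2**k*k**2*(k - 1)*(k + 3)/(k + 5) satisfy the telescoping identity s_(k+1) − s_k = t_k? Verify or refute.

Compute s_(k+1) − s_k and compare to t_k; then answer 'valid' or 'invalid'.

Invalid: residual 6*2**k*k*(k**3 + 9*k**2 + 28*k + 10)/(k**2 + 11*k + 30) ≠ 0.

s_(k+1) = -6*2**k*k*(k + 1)**2*(k + 4)/(k + 6)
s_(k+1) − s_k = 3*2**k*k*(-k**4 - 14*k**3 - 69*k**2 - 116*k - 40)/(k**2 + 11*k + 30)
(s_(k+1) − s_k) − t_k = 6*2**k*k*(k**3 + 9*k**2 + 28*k + 10)/(k**2 + 11*k + 30)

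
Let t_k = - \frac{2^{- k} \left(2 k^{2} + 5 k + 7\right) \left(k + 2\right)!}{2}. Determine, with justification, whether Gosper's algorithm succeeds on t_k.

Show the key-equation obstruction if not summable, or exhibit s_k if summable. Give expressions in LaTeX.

t_(k+1)/t_k = (k + 3)*(5*k + 2*(k + 1)**2 + 12)/(2*(2*k**2 + 5*k + 7)).
Gosper form: A/B · C(k+1)/C(k) with A=k/2 + 3/2, B=1, C=k**2 + 5*k/2 + 7/2.
Set up (k/2 + 3/2)·f(k+1) − (1)·f(k) − (k**2 + 5*k/2 + 7/2) = 0.
From deg A=1, deg B=0, deg C=2: d=1.
Solve for f: f(k) = 2*k + 1 (degree 1 ≤ 1).
Then R = B(k−1)f/C = 2*(2*k + 1)/(2*k**2 + 5*k + 7), so s_k = R(k)·t_k = -(2*k + 1)*factorial(k + 2)/2**k.
Check: Δs_k = -(2*k**2 + 5*k + 7)*factorial(k + 2)/(2*2**k). ✓

Yes. s_k = - 2^{- k} \left(2 k + 1\right) \left(k + 2\right)!.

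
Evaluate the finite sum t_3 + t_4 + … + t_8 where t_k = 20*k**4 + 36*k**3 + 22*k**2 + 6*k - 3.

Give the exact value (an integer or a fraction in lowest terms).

Ratio r(k) = (20*k**4 + 116*k**3 + 250*k**2 + 238*k + 81)/(20*k**4 + 36*k**3 + 22*k**2 + 6*k - 3).
Take A(k)=1, B(k)=1, C(k)=k**4 + 9*k**3/5 + 11*k**2/10 + 3*k/10 - 3/20.
f must satisfy (1)·f(k+1) − (1)·f(k) = k**4 + 9*k**3/5 + 11*k**2/10 + 3*k/10 - 3/20.
d = 5 from the (0,0,4) case.
Coefficient equations give f(k) = k*(4*k**4 - k**3 - 4*k**2 + k - 3)/20.
So s_k = (B(k−1)f/C)·t_k = (k*(4*k**4 - k**3 - 4*k**2 + k - 3)/(20*k**4 + 36*k**3 + 22*k**2 + 6*k - 3))·t_k = k*(4*k**4 - k**3 - 4*k**2 + k - 3).
s_(k+1) − s_k = 20*k**4 + 36*k**3 + 22*k**2 + 6*k - 3 = t_k.
Evaluate s at k=9 and k=3: 226773 and 783; difference 225990.

Σ = 225990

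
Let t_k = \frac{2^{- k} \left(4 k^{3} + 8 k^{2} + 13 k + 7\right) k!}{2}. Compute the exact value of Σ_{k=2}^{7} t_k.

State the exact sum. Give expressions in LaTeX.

Compute t_(k+1)/t_k: get (4*k**4 + 24*k**3 + 61*k**2 + 73*k + 32)/(2*(4*k**3 + 8*k**2 + 13*k + 7)).
Gosper form: A/B · C(k+1)/C(k) with A=k/2 + 1/2, B=1, C=k**3 + 2*k**2 + 13*k/4 + 7/4.
Key eq: (k/2 + 1/2)·f(k+1) = (1)·f(k) + (k**3 + 2*k**2 + 13*k/4 + 7/4).
d = 2 from the (1,0,3) case.
Solving with deg f ≤ 2: f(k) = (2*k + 1)**2/2.
R(k) = B(k−1)·f(k)/C(k) = 2*(2*k + 1)**2/(4*k**3 + 8*k**2 + 13*k + 7); s_k = R·t_k = (2*k + 1)**2*factorial(k)/2**k.
Verify: (4*k**3 + 8*k**2 + 13*k + 7)*factorial(k)/(2*2**k) matches t_k.
Evaluate s at k=8 and k=2: 91035/2 and 25/2; difference 45505.

Σ = 45505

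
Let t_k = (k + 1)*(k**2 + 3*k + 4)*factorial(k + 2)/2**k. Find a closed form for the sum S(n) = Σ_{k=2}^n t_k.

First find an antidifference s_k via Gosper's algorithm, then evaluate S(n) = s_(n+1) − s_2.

Ratio r(k) = (k + 2)*(k + 3)*(3*k + (k + 1)**2 + 7)/(2*(k + 1)*(k**2 + 3*k + 4)).
A = k/2 + 3/2, B = 1, C = k**3 + 4*k**2 + 7*k + 4.
Need (k/2 + 3/2)·f(k+1) − (1)·f(k) = k**3 + 4*k**2 + 7*k + 4.
deg f ≤ 2 (via 1,0,3).
Match coefficients ⇒ f(k) = 2*(k - 1)*(k + 2).
Then R = B(k−1)f/C = 2*(k - 1)*(k + 2)/((k + 1)*(k**2 + 3*k + 4)), so s_k = R(k)·t_k = 2**(1 - k)*(k - 1)*(k + 2)*factorial(k + 2).
Δs = (k + 1)*(k**2 + 3*k + 4)*factorial(k + 2)/2**k, as required.
Evaluate: s_(n+1) = n*(n + 3)*factorial(n + 3)/2**n; subtract s_(2) = 48 ⇒ S(n) = -48 + n**2*factorial(n + 3)/2**n + 3*n*factorial(n + 3)/2**n.

S(n) = -48 + n**2*factorial(n + 3)/2**n + 3*n*factorial(n + 3)/2**n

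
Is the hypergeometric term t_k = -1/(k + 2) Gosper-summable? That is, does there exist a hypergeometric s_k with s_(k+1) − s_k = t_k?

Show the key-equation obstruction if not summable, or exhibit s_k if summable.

Step 1: r(k) = (k + 2)/(k + 3).
Take A(k)=k + 2, B(k)=k + 3, C(k)=1.
Solve (k + 2)·f(k+1) − (k + 2)·f(k) = 1.
deg f ≤ 0 (via 1,1,0).
f = c0 ⇒ A·f(k+1) − B(k−1)·f(k) − C = -1. The system {-1 = 0} is inconsistent; no antidifference.

No — key equation has no polynomial f.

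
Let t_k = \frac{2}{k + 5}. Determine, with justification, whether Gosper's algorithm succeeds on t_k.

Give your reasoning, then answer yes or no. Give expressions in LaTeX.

The ratio is (k + 5)/(k + 6).
Factor: A=k + 5; B=k + 6; C=1.
Solve (k + 5)·f(k+1) − (k + 5)·f(k) = 1.
d = 0 from the (1,1,0) case.
Generic f = c0 gives residual -1; -1 = 0 cannot hold, so t_k is not Gosper-summable.

No — the linear system for f has no solution.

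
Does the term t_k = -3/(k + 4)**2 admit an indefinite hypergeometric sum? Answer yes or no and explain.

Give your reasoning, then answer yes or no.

No; the coefficient equations for f are inconsistent.

t_(k+1)/t_k = (k + 4)**2/(k + 5)**2.
Factor: A=k**2 + 8*k + 16; B=k**2 + 10*k + 25; C=1.
Need (k**2 + 8*k + 16)·f(k+1) − (k**2 + 8*k + 16)·f(k) = 1.
d = 0 from the (2,2,0) case.
Write f(k) = c0. Then LHS − RHS = -1, requiring -1 = 0: contradictory. No certificate.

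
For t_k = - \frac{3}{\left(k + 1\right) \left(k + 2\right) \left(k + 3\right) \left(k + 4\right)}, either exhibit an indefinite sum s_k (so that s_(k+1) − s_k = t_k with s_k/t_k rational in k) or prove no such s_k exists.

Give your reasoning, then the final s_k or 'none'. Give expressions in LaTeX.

The ratio is (k + 1)/(k + 5).
So A=k + 1 and B=k + 5, with C=1.
Solve (k + 1)·f(k+1) − (k + 4)·f(k) = 1.
Degrees (1,1,0) ⇒ d ≤ 3.
Solving with deg f ≤ 3: f(k) = k*(k**2 + 6*k + 11)/18.
Certificate R = B(k−1)f/C = k*(k + 4)*(k**2 + 6*k + 11)/18 gives s_k = k*(-k**2 - 6*k - 11)/(6*(k + 1)*(k + 2)*(k + 3)).
s_(k+1) − s_k = -3/(k**4 + 10*k**3 + 35*k**2 + 50*k + 24) = t_k.

s_k = \frac{k \left(- k^{2} - 6 k - 11\right)}{6 \left(k + 1\right) \left(k + 2\right) \left(k + 3\right)}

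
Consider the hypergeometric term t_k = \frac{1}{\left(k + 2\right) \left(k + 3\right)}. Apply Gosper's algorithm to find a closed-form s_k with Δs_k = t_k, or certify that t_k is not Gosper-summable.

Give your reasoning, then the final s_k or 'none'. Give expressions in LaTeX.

Step 1: r(k) = (k + 2)/(k + 4).
Factor: A=k + 2; B=k + 4; C=1.
Solve (k + 2)·f(k+1) − (k + 3)·f(k) = 1.
Degrees (1,1,0) ⇒ d ≤ 1.
Match coefficients ⇒ f(k) = k/2.
Get s_k = R·t_k = k/(2*(k + 2)) with R(k) = B(k−1)f(k)/C(k) = k*(k + 3)/2.
Check: Δs_k = 1/(k**2 + 5*k + 6). ✓

s_k = \frac{k}{2 \left(k + 2\right)}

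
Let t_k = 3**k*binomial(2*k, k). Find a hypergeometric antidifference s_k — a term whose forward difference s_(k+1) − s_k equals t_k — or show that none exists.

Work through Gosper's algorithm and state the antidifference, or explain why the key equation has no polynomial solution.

r(k) = 6*(2*k + 1)/(k + 1) after simplifying.
Normal form (A,B,C) = (12*k + 6, k + 1, 1).
Need (12*k + 6)·f(k+1) − (k)·f(k) = 1.
d = -1 from the (1,1,0) case.
Negative degree bound (-1): no f exists, t_k not Gosper-summable.

no hypergeometric antidifference exists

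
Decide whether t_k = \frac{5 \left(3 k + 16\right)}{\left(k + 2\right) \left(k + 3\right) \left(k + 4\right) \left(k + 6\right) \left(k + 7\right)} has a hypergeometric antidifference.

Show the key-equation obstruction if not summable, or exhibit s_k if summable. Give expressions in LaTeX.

t_(k+1)/t_k = (k + 2)*(k + 6)*(3*k + 19)/((k + 5)*(k + 8)*(3*k + 16)).
Factor: A=k + 2; B=k + 8; C=k**2 + 31*k/3 + 80/3.
Set up (k + 2)·f(k+1) − (k + 7)·f(k) − (k**2 + 31*k/3 + 80/3) = 0.
Bound: deg f ≤ 5.
A polynomial solution: f(k) = k*(k + 4)*(k + 5)*(k**2 + 11*k + 36)/108.
R(k) = B(k−1)·f(k)/C(k) = k*(k + 4)*(k + 7)*(k**2 + 11*k + 36)/(36*(3*k + 16)); s_k = R·t_k = 5*k*(k**2 + 11*k + 36)/(36*(k**3 + 11*k**2 + 36*k + 36)).
Check: Δs_k = 5*(3*k + 16)/(k**5 + 22*k**4 + 185*k**3 + 740*k**2 + 1404*k + 1008). ✓

Yes. s_k = \frac{5 k \left(k^{2} + 11 k + 36\right)}{36 \left(k^{3} + 11 k^{2} + 36 k + 36\right)}.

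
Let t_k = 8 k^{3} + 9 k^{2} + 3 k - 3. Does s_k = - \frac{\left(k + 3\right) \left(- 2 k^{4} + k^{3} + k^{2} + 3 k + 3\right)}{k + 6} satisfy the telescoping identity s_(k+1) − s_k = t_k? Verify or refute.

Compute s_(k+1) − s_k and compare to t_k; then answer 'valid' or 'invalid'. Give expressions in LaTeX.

Invalid: residual \frac{3 \left(- 6 k^{4} - 58 k^{3} - 58 k^{2} - 18 k + 15\right)}{k^{2} + 13 k + 42} ≠ 0.

s_(k+1) = (2*k**5 + 15*k**4 + 36*k**3 + 32*k**2 - 6*k - 24)/(k + 7)
s_(k+1) − s_k = (8*k**5 + 95*k**4 + 282*k**3 + 240*k**2 + 33*k - 81)/(k**2 + 13*k + 42)
(s_(k+1) − s_k) − t_k = 3*(-6*k**4 - 58*k**3 - 58*k**2 - 18*k + 15)/(k**2 + 13*k + 42)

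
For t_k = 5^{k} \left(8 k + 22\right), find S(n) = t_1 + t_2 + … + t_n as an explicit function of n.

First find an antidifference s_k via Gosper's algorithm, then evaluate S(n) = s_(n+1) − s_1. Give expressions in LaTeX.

S(n) = 10 \cdot 5^{n} n + 25 \cdot 5^{n} - 25

t_(k+1)/t_k = 5*(4*k + 15)/(4*k + 11).
Gosper form: A/B · C(k+1)/C(k) with A=5, B=1, C=k + 11/4.
Need (5)·f(k+1) − (1)·f(k) = k + 11/4.
From deg A=0, deg B=0, deg C=1: d=1.
Coefficient equations give f(k) = (2*k + 3)/8.
Then R = B(k−1)f/C = (2*k + 3)/(2*(4*k + 11)), so s_k = R(k)·t_k = 5**k*(2*k + 3).
Check: Δs_k = 5**k*(8*k + 22). ✓
s_(n+1) = 5**(n + 1)*(2*n + 5) and s_(1) = 25, so S(n) = 10*5**n*n + 25*5**n - 25.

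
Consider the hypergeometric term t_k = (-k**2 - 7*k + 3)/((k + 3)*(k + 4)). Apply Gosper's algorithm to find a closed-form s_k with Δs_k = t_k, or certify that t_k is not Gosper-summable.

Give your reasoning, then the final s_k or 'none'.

Step 1: r(k) = (k + 3)*(7*k + (k + 1)**2 + 4)/((k + 5)*(k**2 + 7*k - 3)).
Take A(k)=k + 3, B(k)=k + 5, C(k)=k**2 + 7*k - 3.
Set up (k + 3)·f(k+1) − (k + 4)·f(k) − (k**2 + 7*k - 3) = 0.
deg f ≤ 2 (via 1,1,2).
Solving with deg f ≤ 2: f(k) = k*(k - 2).
Get s_k = R·t_k = k*(2 - k)/(k + 3) with R(k) = B(k−1)f(k)/C(k) = k*(k - 2)*(k + 4)/(k**2 + 7*k - 3).
s_(k+1) − s_k = (-k**2 - 7*k + 3)/(k**2 + 7*k + 12) = t_k.

s_k = k*(2 - k)/(k + 3)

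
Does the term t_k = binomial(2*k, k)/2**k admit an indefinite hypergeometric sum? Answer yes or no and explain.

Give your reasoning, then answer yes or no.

No — key equation has no polynomial f.

Ratio r(k) = (2*k + 1)/(k + 1).
A = 2*k + 1, B = k + 1, C = 1.
Key eq: (2*k + 1)·f(k+1) = (k)·f(k) + (1).
d = -1 from the (1,1,0) case.
d = -1 < 0 ⇒ no nonzero polynomial f; not summable.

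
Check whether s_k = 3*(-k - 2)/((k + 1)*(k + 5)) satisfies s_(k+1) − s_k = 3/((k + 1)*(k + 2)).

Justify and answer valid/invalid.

s_(k+1) = 3*(-k - 3)/((k + 2)*(k + 6))
s_(k+1) − s_k = 3*(k**2 + 5*k + 9)/(k**4 + 14*k**3 + 65*k**2 + 112*k + 60)
(s_(k+1) − s_k) − t_k = 9*(-2*k - 7)/(k**4 + 14*k**3 + 65*k**2 + 112*k + 60)

Invalid: residual 9*(-2*k - 7)/(k**4 + 14*k**3 + 65*k**2 + 112*k + 60) ≠ 0.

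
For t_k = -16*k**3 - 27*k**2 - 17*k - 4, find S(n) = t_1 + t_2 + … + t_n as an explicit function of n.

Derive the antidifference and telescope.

S(n) = n*(-4*n**3 - 17*n**2 - 26*n - 17)

Compute t_(k+1)/t_k: get (16*k**3 + 75*k**2 + 119*k + 64)/(16*k**3 + 27*k**2 + 17*k + 4).
Take A(k)=1, B(k)=1, C(k)=k**3 + 27*k**2/16 + 17*k/16 + 1/4.
Set up (1)·f(k+1) − (1)·f(k) − (k**3 + 27*k**2/16 + 17*k/16 + 1/4) = 0.
deg f ≤ 4 (via 0,0,3).
Coefficient equations give f(k) = k**2*(4*k**2 + k - 1)/16.
Certificate R = B(k−1)f/C = k**2*(4*k**2 + k - 1)/(16*k**3 + 27*k**2 + 17*k + 4) gives s_k = k**2*(-4*k**2 - k + 1).
Verify: -16*k**3 - 27*k**2 - 17*k - 4 matches t_k.
Σ_(k=1)^n t_k = s_(n+1) − s_(1) = (-4*n**4 - 17*n**3 - 26*n**2 - 17*n - 4) − (-4), i.e. n*(-4*n**3 - 17*n**2 - 26*n - 17).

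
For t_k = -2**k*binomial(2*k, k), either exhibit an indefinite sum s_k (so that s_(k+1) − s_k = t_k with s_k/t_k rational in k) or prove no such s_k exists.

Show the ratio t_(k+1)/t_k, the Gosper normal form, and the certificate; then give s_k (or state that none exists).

none — t_k is not Gosper-summable

Compute t_(k+1)/t_k: get 4*(2*k + 1)/(k + 1).
Factor: A=8*k + 4; B=k + 1; C=1.
Set up (8*k + 4)·f(k+1) − (k)·f(k) − (1) = 0.
Bound: deg f ≤ -1.
Bound -1 < 0, so the key equation has no polynomial solution.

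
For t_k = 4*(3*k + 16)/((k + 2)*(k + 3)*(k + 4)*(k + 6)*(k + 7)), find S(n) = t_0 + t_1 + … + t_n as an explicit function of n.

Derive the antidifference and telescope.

Compute t_(k+1)/t_k: get (k + 2)*(k + 6)*(3*k + 19)/((k + 5)*(k + 8)*(3*k + 16)).
Normal form (A,B,C) = (k + 2, k + 8, k**2 + 31*k/3 + 80/3).
Key eq: (k + 2)·f(k+1) = (k + 7)·f(k) + (k**2 + 31*k/3 + 80/3).
From deg A=1, deg B=1, deg C=2: d=5.
Solving with deg f ≤ 5: f(k) = k*(k + 4)*(k + 5)*(k**2 + 11*k + 36)/108.
R(k) = B(k−1)·f(k)/C(k) = k*(k + 4)*(k + 7)*(k**2 + 11*k + 36)/(36*(3*k + 16)); s_k = R·t_k = k*(k**2 + 11*k + 36)/(9*(k**3 + 11*k**2 + 36*k + 36)).
s_(k+1) − s_k = 4*(3*k + 16)/(k**5 + 22*k**4 + 185*k**3 + 740*k**2 + 1404*k + 1008) = t_k.
Evaluate: s_(n+1) = (n**3 + 14*n**2 + 61*n + 48)/(9*(n**3 + 14*n**2 + 61*n + 84)); subtract s_(0) = 0 ⇒ S(n) = (n**3 + 14*n**2 + 61*n + 48)/(9*(n**3 + 14*n**2 + 61*n + 84)).

S(n) = (n**3 + 14*n**2 + 61*n + 48)/(9*(n**3 + 14*n**2 + 61*n + 84))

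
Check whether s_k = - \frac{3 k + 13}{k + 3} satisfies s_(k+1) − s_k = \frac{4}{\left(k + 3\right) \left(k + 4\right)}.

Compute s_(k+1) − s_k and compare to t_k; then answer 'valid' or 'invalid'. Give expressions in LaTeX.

Valid: the claim telescopes to t_k.

s_(k+1) = (-3*k - 16)/(k + 4)
s_(k+1) − s_k = 4/(k**2 + 7*k + 12)
(s_(k+1) − s_k) − t_k = 0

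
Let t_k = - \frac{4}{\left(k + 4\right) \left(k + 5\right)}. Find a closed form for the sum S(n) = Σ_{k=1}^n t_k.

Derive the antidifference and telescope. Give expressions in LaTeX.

t_(k+1)/t_k = (k + 4)/(k + 6).
Take A(k)=k + 4, B(k)=k + 6, C(k)=1.
f must satisfy (k + 4)·f(k+1) − (k + 5)·f(k) = 1.
d = 1 from the (1,1,0) case.
Solving with deg f ≤ 1: f(k) = k/4.
Get s_k = R·t_k = -k/(k + 4) with R(k) = B(k−1)f(k)/C(k) = k*(k + 5)/4.
Check: Δs_k = -4/(k**2 + 9*k + 20). ✓
Σ_(k=1)^n t_k = s_(n+1) − s_(1) = ((-n - 1)/(n + 5)) − (-1/5), i.e. -4*n/(5*n + 25).

S(n) = - \frac{4 n}{5 n + 25}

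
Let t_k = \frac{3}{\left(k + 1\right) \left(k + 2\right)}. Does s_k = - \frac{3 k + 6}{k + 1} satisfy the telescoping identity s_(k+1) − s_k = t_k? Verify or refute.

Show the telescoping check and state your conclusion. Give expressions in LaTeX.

Valid: the claim telescopes to t_k.

s_(k+1) = 3*(-k - 3)/(k + 2)
s_(k+1) − s_k = 3/(k**2 + 3*k + 2)
(s_(k+1) − s_k) − t_k = 0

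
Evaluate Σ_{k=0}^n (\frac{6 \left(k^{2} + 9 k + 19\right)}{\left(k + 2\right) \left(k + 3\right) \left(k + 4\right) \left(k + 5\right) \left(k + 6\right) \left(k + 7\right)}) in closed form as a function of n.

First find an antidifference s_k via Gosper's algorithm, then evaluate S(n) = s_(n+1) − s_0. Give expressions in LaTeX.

S(n) = \frac{n^{3} + 15 n^{2} + 71 n + 57}{24 \left(n^{3} + 15 n^{2} + 71 n + 105\right)}

r(k) = (k + 2)*(9*k + (k + 1)**2 + 28)/((k + 8)*(k**2 + 9*k + 19)) after simplifying.
Normal form (A,B,C) = (k + 2, k + 8, k**2 + 9*k + 19).
Set up (k + 2)·f(k+1) − (k + 7)·f(k) − (k**2 + 9*k + 19) = 0.
deg f ≤ 5 (via 1,1,2).
Solve for f: f(k) = k*(k + 3)*(k + 5)*(k**2 + 12*k + 44)/144 (degree 5 ≤ 5).
R(k) = B(k−1)·f(k)/C(k) = k*(k + 3)*(k + 5)*(k + 7)*(k**2 + 12*k + 44)/(144*(k**2 + 9*k + 19)); s_k = R·t_k = k*(k**2 + 12*k + 44)/(24*(k**3 + 12*k**2 + 44*k + 48)).
Check: Δs_k = 6*(k**2 + 9*k + 19)/(k**6 + 27*k**5 + 295*k**4 + 1665*k**3 + 5104*k**2 + 8028*k + 5040). ✓
Telescope: S(n) = s_(n+1) − s_(0) = (n**3 + 15*n**2 + 71*n + 57)/(24*(n**3 + 15*n**2 + 71*n + 105)) − (0) = (n**3 + 15*n**2 + 71*n + 57)/(24*(n**3 + 15*n**2 + 71*n + 105)).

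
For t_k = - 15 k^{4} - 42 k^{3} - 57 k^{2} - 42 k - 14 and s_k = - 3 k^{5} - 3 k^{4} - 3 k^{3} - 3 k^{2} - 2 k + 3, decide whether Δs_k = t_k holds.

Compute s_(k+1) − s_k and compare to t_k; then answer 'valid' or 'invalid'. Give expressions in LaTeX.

s_(k+1) = -3*k**5 - 18*k**4 - 45*k**3 - 60*k**2 - 44*k - 11
s_(k+1) − s_k = -15*k**4 - 42*k**3 - 57*k**2 - 42*k - 14
(s_(k+1) − s_k) − t_k = 0

valid (s_(k+1) − s_k reduces to t_k)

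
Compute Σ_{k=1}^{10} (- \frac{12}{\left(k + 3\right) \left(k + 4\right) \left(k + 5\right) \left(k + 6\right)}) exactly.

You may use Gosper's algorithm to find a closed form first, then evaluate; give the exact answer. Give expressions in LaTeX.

Σ = -9/280

Compute t_(k+1)/t_k: get (k + 3)/(k + 7).
Normal form (A,B,C) = (k + 3, k + 7, 1).
Need (k + 3)·f(k+1) − (k + 6)·f(k) = 1.
From deg A=1, deg B=1, deg C=0: d=3.
Solve for f: f(k) = k*(k**2 + 12*k + 47)/180 (degree 3 ≤ 3).
So s_k = (B(k−1)f/C)·t_k = (k*(k + 6)*(k**2 + 12*k + 47)/180)·t_k = k*(-k**2 - 12*k - 47)/(15*(k + 3)*(k + 4)*(k + 5)).
s_(k+1) − s_k = -12/(k**4 + 18*k**3 + 119*k**2 + 342*k + 360) = t_k.
Σ_(k=1)^(10) t_k = s_(11) − s_(1) = -11/168 − (-1/30) = -9/280.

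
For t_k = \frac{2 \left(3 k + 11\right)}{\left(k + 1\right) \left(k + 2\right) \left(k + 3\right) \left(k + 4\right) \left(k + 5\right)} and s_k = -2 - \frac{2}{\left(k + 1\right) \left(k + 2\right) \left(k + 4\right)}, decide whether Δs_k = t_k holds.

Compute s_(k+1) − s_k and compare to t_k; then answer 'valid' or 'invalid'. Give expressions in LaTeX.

s_(k+1) = -2 - 2/((k + 2)*(k + 3)*(k + 5))
s_(k+1) − s_k = 2*(3*k + 11)/(k**5 + 15*k**4 + 85*k**3 + 225*k**2 + 274*k + 120)
(s_(k+1) − s_k) − t_k = 0

valid (s_(k+1) − s_k reduces to t_k)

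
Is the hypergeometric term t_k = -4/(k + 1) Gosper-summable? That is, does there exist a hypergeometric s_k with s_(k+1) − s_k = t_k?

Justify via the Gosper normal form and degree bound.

No. Not Gosper-summable.

Ratio r(k) = (k + 1)/(k + 2).
Normal form (A,B,C) = (k + 1, k + 2, 1).
f must satisfy (k + 1)·f(k+1) − (k + 1)·f(k) = 1.
deg f ≤ 0 (via 1,1,0).
f = c0 ⇒ A·f(k+1) − B(k−1)·f(k) − C = -1. The system {-1 = 0} is inconsistent; no antidifference.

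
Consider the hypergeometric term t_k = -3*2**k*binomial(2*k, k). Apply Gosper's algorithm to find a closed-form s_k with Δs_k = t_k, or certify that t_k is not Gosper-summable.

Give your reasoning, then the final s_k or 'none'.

The ratio is 4*(2*k + 1)/(k + 1).
So A=8*k + 4 and B=k + 1, with C=1.
f must satisfy (8*k + 4)·f(k+1) − (k)·f(k) = 1.
deg f ≤ -1 (via 1,1,0).
deg f ≤ -1 is impossible — no certificate.

none (Gosper's algorithm certifies no s_k)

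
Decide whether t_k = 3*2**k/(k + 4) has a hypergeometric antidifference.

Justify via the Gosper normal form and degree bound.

No — t_k has no hypergeometric antidifference.

t_(k+1)/t_k = 2*(k + 4)/(k + 5).
Factor: A=2*k + 8; B=k + 5; C=1.
Need (2*k + 8)·f(k+1) − (k + 4)·f(k) = 1.
deg f ≤ -1 (via 1,1,0).
deg f ≤ -1 is impossible — no certificate.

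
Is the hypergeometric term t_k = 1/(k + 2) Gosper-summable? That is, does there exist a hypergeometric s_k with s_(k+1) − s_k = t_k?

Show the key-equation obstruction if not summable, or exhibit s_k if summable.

The ratio is (k + 2)/(k + 3).
So A=k + 2 and B=k + 3, with C=1.
Set up (k + 2)·f(k+1) − (k + 2)·f(k) − (1) = 0.
Degrees (1,1,0) ⇒ d ≤ 0.
Write f(k) = c0. Then LHS − RHS = -1, requiring -1 = 0: contradictory. No certificate.

No. Not Gosper-summable.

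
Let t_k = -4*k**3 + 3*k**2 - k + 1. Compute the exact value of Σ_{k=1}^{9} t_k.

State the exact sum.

r(k) = (k + 4*(k + 1)**3 - 3*(k + 1)**2)/(4*k**3 - 3*k**2 + k - 1) after simplifying.
Take A(k)=1, B(k)=1, C(k)=k**3 - 3*k**2/4 + k/4 - 1/4.
Solve (1)·f(k+1) − (1)·f(k) = k**3 - 3*k**2/4 + k/4 - 1/4.
Degrees (0,0,3) ⇒ d ≤ 4.
Solve for f: f(k) = k*(k - 2)*(k**2 - k + 1)/4 (degree 4 ≤ 4).
So s_k = (B(k−1)f/C)·t_k = (k*(k - 2)*(k**2 - k + 1)/(4*k**3 - 3*k**2 + k - 1))·t_k = k*(-k**3 + 3*k**2 - 3*k + 2).
Check: Δs_k = -4*k**3 + 3*k**2 - k + 1. ✓
Evaluate s at k=10 and k=1: -7280 and 1; difference -7281.

Σ = -7281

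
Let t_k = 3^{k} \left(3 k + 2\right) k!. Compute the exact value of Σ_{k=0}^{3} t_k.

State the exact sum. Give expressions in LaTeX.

r(k) = 3*(k + 1)*(3*k + 5)/(3*k + 2) after simplifying.
A = 3*k + 3, B = 1, C = k + 2/3.
Key eq: (3*k + 3)·f(k+1) = (1)·f(k) + (k + 2/3).
d = 0 from the (1,0,1) case.
Match coefficients ⇒ f(k) = 1/3.
So s_k = (B(k−1)f/C)·t_k = (1/(3*k + 2))·t_k = 3**k*factorial(k).
Δs = 3**k*(3*k + 2)*factorial(k), as required.
Σ_(k=0)^(3) t_k = s_(4) − s_(0) = 1944 − (1) = 1943.

Σ = 1943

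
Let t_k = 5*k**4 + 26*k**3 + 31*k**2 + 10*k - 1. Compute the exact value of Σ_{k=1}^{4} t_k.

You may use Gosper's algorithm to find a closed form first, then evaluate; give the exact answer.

Σ = 5396

Compute t_(k+1)/t_k: get (5*k**4 + 46*k**3 + 139*k**2 + 170*k + 71)/(5*k**4 + 26*k**3 + 31*k**2 + 10*k - 1).
Factor: A=1; B=1; C=k**4 + 26*k**3/5 + 31*k**2/5 + 2*k - 1/5.
Set up (1)·f(k+1) − (1)·f(k) − (k**4 + 26*k**3/5 + 31*k**2/5 + 2*k - 1/5) = 0.
Bound: deg f ≤ 5.
Solving with deg f ≤ 5: f(k) = k*(k**4 + 4*k**3 - k**2 - 4*k - 1)/5.
Get s_k = R·t_k = k*(k**4 + 4*k**3 - k**2 - 4*k - 1) with R(k) = B(k−1)f(k)/C(k) = k*(k**4 + 4*k**3 - k**2 - 4*k - 1)/(5*k**4 + 26*k**3 + 31*k**2 + 10*k - 1).
Verify: 5*k**4 + 26*k**3 + 31*k**2 + 10*k - 1 matches t_k.
Telescoping: Σ = s_(5) − s_(1) = 5395 − (-1) = 5396.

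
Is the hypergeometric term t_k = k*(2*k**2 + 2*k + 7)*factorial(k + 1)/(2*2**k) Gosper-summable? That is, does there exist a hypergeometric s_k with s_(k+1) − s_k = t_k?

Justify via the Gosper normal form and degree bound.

Yes. s_k = (2*k**2 - 2*k - 1)*factorial(k + 1)/2**k.

Step 1: r(k) = (k + 1)*(k + 2)*(2*k + 2*(k + 1)**2 + 9)/(2*k*(2*k**2 + 2*k + 7)).
So A=k/2 + 1 and B=1, with C=k**3 + k**2 + 7*k/2.
Set up (k/2 + 1)·f(k+1) − (1)·f(k) − (k**3 + k**2 + 7*k/2) = 0.
deg f ≤ 2 (via 1,0,3).
A polynomial solution: f(k) = 2*k**2 - 2*k - 1.
So s_k = (B(k−1)f/C)·t_k = (2*(2*k**2 - 2*k - 1)/(k*(2*k**2 + 2*k + 7)))·t_k = (2*k**2 - 2*k - 1)*factorial(k + 1)/2**k.
Verify: k*(2*k**2 + 2*k + 7)*factorial(k + 1)/(2*2**k) matches t_k.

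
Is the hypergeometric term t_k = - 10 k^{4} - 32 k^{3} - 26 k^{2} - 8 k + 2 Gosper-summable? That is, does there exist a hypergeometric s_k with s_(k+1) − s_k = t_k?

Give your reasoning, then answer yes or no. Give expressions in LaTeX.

Yes. s_k = k \left(- 2 k^{4} - 3 k^{3} + 4 k^{2} + k + 2\right).

The ratio is (5*k**4 + 36*k**3 + 91*k**2 + 98*k + 37)/(5*k**4 + 16*k**3 + 13*k**2 + 4*k - 1).
Take A(k)=1, B(k)=1, C(k)=k**4 + 16*k**3/5 + 13*k**2/5 + 4*k/5 - 1/5.
f must satisfy (1)·f(k+1) − (1)·f(k) = k**4 + 16*k**3/5 + 13*k**2/5 + 4*k/5 - 1/5.
deg f ≤ 5 (via 0,0,4).
A polynomial solution: f(k) = k*(2*k**4 + 3*k**3 - 4*k**2 - k - 2)/10.
Get s_k = R·t_k = k*(-2*k**4 - 3*k**3 + 4*k**2 + k + 2) with R(k) = B(k−1)f(k)/C(k) = k*(2*k**4 + 3*k**3 - 4*k**2 - k - 2)/(2*(5*k**4 + 16*k**3 + 13*k**2 + 4*k - 1)).
Δs = -10*k**4 - 32*k**3 - 26*k**2 - 8*k + 2, as required.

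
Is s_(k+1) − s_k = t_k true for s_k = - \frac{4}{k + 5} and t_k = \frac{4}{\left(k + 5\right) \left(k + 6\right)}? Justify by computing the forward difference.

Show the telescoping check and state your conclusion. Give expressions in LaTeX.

valid; difference matches t_k

s_(k+1) = -4/(k + 6)
s_(k+1) − s_k = 4/((k + 5)*(k + 6))
(s_(k+1) − s_k) − t_k = 0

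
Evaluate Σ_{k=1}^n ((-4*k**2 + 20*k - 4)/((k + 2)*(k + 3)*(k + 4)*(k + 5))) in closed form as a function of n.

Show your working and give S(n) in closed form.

S(n) = 2*n*(-n**2 + 18*n + 13)/(15*(n**3 + 12*n**2 + 47*n + 60))

The ratio is (k**3 - k**2 - 9*k - 6)/(k**3 + k**2 - 29*k + 6).
A = k + 2, B = k + 6, C = k**2 - 5*k + 1.
Need (k + 2)·f(k+1) − (k + 5)·f(k) = k**2 - 5*k + 1.
Degrees (1,1,2) ⇒ d ≤ 3.
Coefficient equations give f(k) = k*(k - 13)*(k - 2)/24.
Get s_k = R·t_k = -k*(k**2 - 15*k + 26)/(6*(k + 2)*(k + 3)*(k + 4)) with R(k) = B(k−1)f(k)/C(k) = k*(k - 13)*(k - 2)*(k + 5)/(24*(k**2 - 5*k + 1)).
Δs = 4*(-k**2 + 5*k - 1)/(k**4 + 14*k**3 + 71*k**2 + 154*k + 120), as required.
Telescope: S(n) = s_(n+1) − s_(1) = (-n**3 + 12*n**2 + n - 12)/(6*(n**3 + 12*n**2 + 47*n + 60)) − (-1/30) = 2*n*(-n**2 + 18*n + 13)/(15*(n**3 + 12*n**2 + 47*n + 60)).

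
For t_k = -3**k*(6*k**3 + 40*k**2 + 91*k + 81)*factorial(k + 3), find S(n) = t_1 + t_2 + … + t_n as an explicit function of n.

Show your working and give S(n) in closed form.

t_(k+1)/t_k = 3*(6*k**4 + 82*k**3 + 421*k**2 + 974*k + 872)/(6*k**3 + 40*k**2 + 91*k + 81).
Factor: A=3*k + 12; B=1; C=k**3 + 20*k**2/3 + 91*k/6 + 27/2.
Solve (3*k + 12)·f(k+1) − (1)·f(k) = k**3 + 20*k**2/3 + 91*k/6 + 27/2.
From deg A=1, deg B=0, deg C=3: d=2.
Match coefficients ⇒ f(k) = (2*k**2 + 2*k + 3)/6.
Certificate R = B(k−1)f/C = (2*k**2 + 2*k + 3)/(6*k**3 + 40*k**2 + 91*k + 81) gives s_k = -3**k*(2*k**2 + 2*k + 3)*factorial(k + 3).
s_(k+1) − s_k = -3**k*(6*k**3 + 40*k**2 + 91*k + 81)*factorial(k + 3) = t_k.
Telescope: S(n) = s_(n+1) − s_(1) = -3**(n + 1)*(2*n**2 + 6*n + 7)*factorial(n + 4) − (-504) = -6*3**n*n**2*factorial(n + 4) - 18*3**n*n*factorial(n + 4) - 21*3**n*factorial(n + 4) + 504.

S(n) = -6*3**n*n**2*factorial(n + 4) - 18*3**n*n*factorial(n + 4) - 21*3**n*factorial(n + 4) + 504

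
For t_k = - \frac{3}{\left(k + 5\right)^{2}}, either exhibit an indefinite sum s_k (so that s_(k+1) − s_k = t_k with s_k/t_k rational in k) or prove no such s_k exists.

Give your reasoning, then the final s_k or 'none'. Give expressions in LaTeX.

none (Gosper's algorithm certifies no s_k)

Ratio r(k) = (k + 5)**2/(k + 6)**2.
So A=k**2 + 10*k + 25 and B=k**2 + 12*k + 36, with C=1.
Need (k**2 + 10*k + 25)·f(k+1) − (k**2 + 10*k + 25)·f(k) = 1.
Degrees (2,2,0) ⇒ d ≤ 0.
Put f(k) = c0: A·f(k+1) − B(k−1)·f(k) − C = -1; need -1 = 0 — inconsistent ⇒ no f, not summable.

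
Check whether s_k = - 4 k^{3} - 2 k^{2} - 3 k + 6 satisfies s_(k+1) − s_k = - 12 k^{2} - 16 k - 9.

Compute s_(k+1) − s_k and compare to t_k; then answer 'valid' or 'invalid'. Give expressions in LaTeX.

valid (s_(k+1) − s_k reduces to t_k)

s_(k+1) = -4*k**3 - 14*k**2 - 19*k - 3
s_(k+1) − s_k = -12*k**2 - 16*k - 9
(s_(k+1) − s_k) − t_k = 0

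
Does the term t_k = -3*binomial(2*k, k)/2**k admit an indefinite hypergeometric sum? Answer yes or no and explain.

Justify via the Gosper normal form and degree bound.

t_(k+1)/t_k = (2*k + 1)/(k + 1).
A = 2*k + 1, B = k + 1, C = 1.
Key eq: (2*k + 1)·f(k+1) = (k)·f(k) + (1).
d = -1 from the (1,1,0) case.
Bound -1 < 0, so the key equation has no polynomial solution.

No; the degree bound rules out any f.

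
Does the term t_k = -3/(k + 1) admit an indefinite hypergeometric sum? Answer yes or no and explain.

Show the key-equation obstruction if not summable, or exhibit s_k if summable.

Ratio r(k) = (k + 1)/(k + 2).
A = k + 1, B = k + 2, C = 1.
Solve (k + 1)·f(k+1) − (k + 1)·f(k) = 1.
d = 0 from the (1,1,0) case.
f = c0 ⇒ A·f(k+1) − B(k−1)·f(k) − C = -1. The system {-1 = 0} is inconsistent; no antidifference.

No — key equation has no polynomial f.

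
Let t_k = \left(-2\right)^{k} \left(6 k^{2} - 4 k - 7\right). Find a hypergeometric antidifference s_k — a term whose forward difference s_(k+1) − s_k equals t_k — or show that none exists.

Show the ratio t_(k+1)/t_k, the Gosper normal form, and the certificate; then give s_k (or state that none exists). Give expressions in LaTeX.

s_k = \left(-2\right)^{k} \left(- 2 k^{2} + 4 k + 1\right)

t_(k+1)/t_k = 2*(-6*k**2 - 8*k + 5)/(6*k**2 - 4*k - 7).
Normal form (A,B,C) = (-2, 1, k**2 - 2*k/3 - 7/6).
Key eq: (-2)·f(k+1) = (1)·f(k) + (k**2 - 2*k/3 - 7/6).
Bound: deg f ≤ 2.
Coefficient equations give f(k) = -(2*k**2 - 4*k - 1)/6.
Certificate R = B(k−1)f/C = -(2*k**2 - 4*k - 1)/(6*k**2 - 4*k - 7) gives s_k = (-2)**k*(-2*k**2 + 4*k + 1).
Check: Δs_k = (-2)**k*(6*k**2 - 4*k - 7). ✓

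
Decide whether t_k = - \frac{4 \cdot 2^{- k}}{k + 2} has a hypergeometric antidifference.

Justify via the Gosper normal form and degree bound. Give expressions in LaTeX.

t_(k+1)/t_k = (k + 2)/(2*(k + 3)).
Factor: A=k/2 + 1; B=k + 3; C=1.
Set up (k/2 + 1)·f(k+1) − (k + 2)·f(k) − (1) = 0.
d = -1 from the (1,1,0) case.
Bound -1 < 0, so the key equation has no polynomial solution.

No. Not Gosper-summable.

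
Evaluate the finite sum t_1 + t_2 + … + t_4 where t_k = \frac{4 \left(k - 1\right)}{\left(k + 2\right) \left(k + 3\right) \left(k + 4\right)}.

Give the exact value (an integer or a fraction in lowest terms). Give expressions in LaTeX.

Σ = 3/28

Compute t_(k+1)/t_k: get k*(k + 2)/((k - 1)*(k + 5)).
Take A(k)=k + 2, B(k)=k + 5, C(k)=k - 1.
Solve (k + 2)·f(k+1) − (k + 4)·f(k) = k - 1.
Degrees (1,1,1) ⇒ d ≤ 2.
Coefficient equations give f(k) = k*(k - 7)/12.
Then R = B(k−1)f/C = k*(k - 7)*(k + 4)/(12*(k - 1)), so s_k = R(k)·t_k = k*(k - 7)/(3*(k + 2)*(k + 3)).
Verify: 4*(k - 1)/(k**3 + 9*k**2 + 26*k + 24) matches t_k.
Evaluate s at k=5 and k=1: -5/84 and -1/6; difference 3/28.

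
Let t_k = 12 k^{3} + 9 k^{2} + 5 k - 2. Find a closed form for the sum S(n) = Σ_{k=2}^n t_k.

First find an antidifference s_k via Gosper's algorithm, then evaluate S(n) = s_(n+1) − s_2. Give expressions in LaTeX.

S(n) = 3 n^{4} + 9 n^{3} + 10 n^{2} + 2 n - 24

t_(k+1)/t_k = (12*k**3 + 45*k**2 + 59*k + 24)/(12*k**3 + 9*k**2 + 5*k - 2).
So A=1 and B=1, with C=k**3 + 3*k**2/4 + 5*k/12 - 1/6.
Need (1)·f(k+1) − (1)·f(k) = k**3 + 3*k**2/4 + 5*k/12 - 1/6.
Degrees (0,0,3) ⇒ d ≤ 4.
Solving with deg f ≤ 4: f(k) = k*(3*k**3 - 3*k**2 + k - 3)/12.
Certificate R = B(k−1)f/C = k*(3*k**3 - 3*k**2 + k - 3)/((4*k - 1)*(3*k**2 + 3*k + 2)) gives s_k = k*(3*k**3 - 3*k**2 + k - 3).
s_(k+1) − s_k = 12*k**3 + 9*k**2 + 5*k - 2 = t_k.
Telescope: S(n) = s_(n+1) − s_(2) = 3*n**4 + 9*n**3 + 10*n**2 + 2*n - 2 − (22) = 3*n**4 + 9*n**3 + 10*n**2 + 2*n - 24.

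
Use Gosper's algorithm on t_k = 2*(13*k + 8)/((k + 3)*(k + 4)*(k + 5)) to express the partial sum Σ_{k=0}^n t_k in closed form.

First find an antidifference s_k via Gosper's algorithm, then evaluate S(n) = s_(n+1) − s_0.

t_(k+1)/t_k = (k + 3)*(13*k + 21)/((k + 6)*(13*k + 8)).
Take A(k)=k + 3, B(k)=k + 6, C(k)=k + 8/13.
Need (k + 3)·f(k+1) − (k + 5)·f(k) = k + 8/13.
Degrees (1,1,1) ⇒ d ≤ 2.
Solving with deg f ≤ 2: f(k) = k*(47*k + 17)/312.
Certificate R = B(k−1)f/C = k*(k + 5)*(47*k + 17)/(24*(13*k + 8)) gives s_k = k*(47*k + 17)/(12*(k + 3)*(k + 4)).
Δs = 2*(13*k + 8)/(k**3 + 12*k**2 + 47*k + 60), as required.
s_(n+1) = (47*n**2 + 111*n + 64)/(12*(n**2 + 9*n + 20)) and s_(0) = 0, so S(n) = (47*n**2 + 111*n + 64)/(12*(n**2 + 9*n + 20)).

S(n) = (47*n**2 + 111*n + 64)/(12*(n**2 + 9*n + 20))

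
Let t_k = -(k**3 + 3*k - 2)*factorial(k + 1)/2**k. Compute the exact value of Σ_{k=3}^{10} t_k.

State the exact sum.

Compute t_(k+1)/t_k: get (k + 2)*(3*k + (k + 1)**3 + 1)/(2*(k**3 + 3*k - 2)).
A = k/2 + 1, B = 1, C = k**3 + 3*k - 2.
Solve (k/2 + 1)·f(k+1) − (1)·f(k) = k**3 + 3*k - 2.
From deg A=1, deg B=0, deg C=3: d=2.
Match coefficients ⇒ f(k) = 2*k*(k - 2).
R(k) = B(k−1)·f(k)/C(k) = 2*k*(k - 2)/(k**3 + 3*k - 2); s_k = R·t_k = -2**(1 - k)*k*(k - 2)*factorial(k + 1).
Δs = -(k**3 + 3*k - 2)*factorial(k + 1)/2**k, as required.
Σ_(k=3)^(10) t_k = s_(11) − s_(3) = -46309725 − (-18) = -46309707.

Σ = -46309707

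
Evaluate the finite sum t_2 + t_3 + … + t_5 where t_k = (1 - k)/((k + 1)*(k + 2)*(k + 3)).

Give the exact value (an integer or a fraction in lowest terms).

The ratio is k*(k + 1)/((k - 1)*(k + 4)).
Factor: A=k + 1; B=k + 4; C=k - 1.
Set up (k + 1)·f(k+1) − (k + 3)·f(k) − (k - 1) = 0.
d = 2 from the (1,1,1) case.
Coefficient equations give f(k) = -k.
So s_k = (B(k−1)f/C)·t_k = (-k*(k + 3)/(k - 1))·t_k = k/((k + 1)*(k + 2)).
s_(k+1) − s_k = (1 - k)/(k**3 + 6*k**2 + 11*k + 6) = t_k.
Evaluate s at k=6 and k=2: 3/28 and 1/6; difference -5/84.

Σ = -5/84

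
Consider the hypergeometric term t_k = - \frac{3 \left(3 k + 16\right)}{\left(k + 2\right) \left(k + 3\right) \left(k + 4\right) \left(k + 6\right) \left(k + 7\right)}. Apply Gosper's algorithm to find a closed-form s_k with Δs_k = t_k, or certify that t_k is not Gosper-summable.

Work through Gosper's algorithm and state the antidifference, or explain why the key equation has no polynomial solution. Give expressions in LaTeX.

Compute t_(k+1)/t_k: get (k + 2)*(k + 6)*(3*k + 19)/((k + 5)*(k + 8)*(3*k + 16)).
So A=k + 2 and B=k + 8, with C=k**2 + 31*k/3 + 80/3.
Need (k + 2)·f(k+1) − (k + 7)·f(k) = k**2 + 31*k/3 + 80/3.
deg f ≤ 5 (via 1,1,2).
Solve for f: f(k) = k*(k + 4)*(k + 5)*(k**2 + 11*k + 36)/108 (degree 5 ≤ 5).
So s_k = (B(k−1)f/C)·t_k = (k*(k + 4)*(k + 7)*(k**2 + 11*k + 36)/(36*(3*k + 16)))·t_k = k*(-k**2 - 11*k - 36)/(12*(k**3 + 11*k**2 + 36*k + 36)).
Δs = 3*(-3*k - 16)/(k**5 + 22*k**4 + 185*k**3 + 740*k**2 + 1404*k + 1008), as required.

s_k = \frac{k \left(- k^{2} - 11 k - 36\right)}{12 \left(k^{3} + 11 k^{2} + 36 k + 36\right)}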